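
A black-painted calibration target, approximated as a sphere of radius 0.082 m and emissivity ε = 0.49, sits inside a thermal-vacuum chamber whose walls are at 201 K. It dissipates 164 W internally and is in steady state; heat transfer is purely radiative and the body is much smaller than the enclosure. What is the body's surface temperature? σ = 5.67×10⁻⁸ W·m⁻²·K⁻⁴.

T ≈ 517 K

For a small grey body in a large enclosure, net radiated power = εσA(T⁴ − T_w⁴).
Steady state: P = εσA(T⁴ − T_w⁴) with A = 4πr² = 0.08450 m².
T⁴ = P/(εσA) + T_w⁴ = 164/(0.49·5.67×10⁻⁸·0.08450) + (201)⁴
    = 6.986×10¹⁰ + 1.632×10⁹ = 7.149×10¹⁰ K⁴.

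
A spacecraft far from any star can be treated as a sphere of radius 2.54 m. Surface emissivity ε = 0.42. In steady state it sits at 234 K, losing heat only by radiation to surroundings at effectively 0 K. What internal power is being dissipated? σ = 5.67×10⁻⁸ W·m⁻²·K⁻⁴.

Steady state: P = εσA T⁴.
A = 4πr² = 81.07 m²; T⁴ = (234)⁴ = 2.998×10⁹ K⁴.
P = 0.42 × 5.67×10⁻⁸ × 81.07 × 2.998×10⁹.

P ≈ 5790 W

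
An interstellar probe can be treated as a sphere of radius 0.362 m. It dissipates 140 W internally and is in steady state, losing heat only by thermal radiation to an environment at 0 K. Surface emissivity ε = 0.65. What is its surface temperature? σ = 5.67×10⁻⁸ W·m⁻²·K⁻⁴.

T ≈ 219 K

Steady state: internal power = radiated power, P = εσA T⁴.
Radiating area A = 4πr² = 1.647 m².
T⁴ = P/(εσA) = 140/(0.65·5.67×10⁻⁸·1.647) = 2.307×10⁹ K⁴.
T = (2.307×10⁹)^(1/4).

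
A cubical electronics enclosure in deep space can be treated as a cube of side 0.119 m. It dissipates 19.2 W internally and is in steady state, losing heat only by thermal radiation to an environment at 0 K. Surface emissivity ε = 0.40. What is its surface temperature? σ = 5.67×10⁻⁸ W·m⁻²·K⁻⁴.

T ≈ 316 K

Steady state: internal power = radiated power, P = εσA T⁴.
Radiating area A = 6L² = 0.08497 m².
T⁴ = P/(εσA) = 19.2/(0.40·5.67×10⁻⁸·0.08497) = 9.964×10⁹ K⁴.
T = (9.964×10⁹)^(1/4).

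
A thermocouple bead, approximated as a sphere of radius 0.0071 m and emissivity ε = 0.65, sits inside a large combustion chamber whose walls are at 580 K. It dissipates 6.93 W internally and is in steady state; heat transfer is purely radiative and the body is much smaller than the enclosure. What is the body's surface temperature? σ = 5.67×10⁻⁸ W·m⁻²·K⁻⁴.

T ≈ 800 K

For a small grey body in a large enclosure, net radiated power = εσA(T⁴ − T_w⁴).
Steady state: P = εσA(T⁴ − T_w⁴) with A = 4πr² = 6.335×10⁻⁴ m².
T⁴ = P/(εσA) + T_w⁴ = 6.93/(0.65·5.67×10⁻⁸·6.335×10⁻⁴) + (580)⁴
    = 2.968×10¹¹ + 1.132×10¹¹ = 4.100×10¹¹ K⁴.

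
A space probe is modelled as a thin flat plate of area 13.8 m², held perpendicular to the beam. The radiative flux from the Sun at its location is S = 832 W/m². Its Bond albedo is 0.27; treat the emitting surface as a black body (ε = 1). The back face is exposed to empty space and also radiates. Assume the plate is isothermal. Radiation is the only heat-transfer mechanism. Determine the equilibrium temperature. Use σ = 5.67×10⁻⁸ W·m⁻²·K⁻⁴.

At equilibrium, absorbed power = emitted power.
Absorbing cross-section = A = 13.80 m²; emitting surface = 2A = 27.60 m² (ratio 2).
(1−a)S·A_cross = εσ·A_surf·T⁴  ⇒  T⁴ = (1−a)S/(2σ).
T⁴ = 0.730·832/(2·5.67×10⁻⁸) = 5.356×10⁹ K⁴.
T = (5.356×10⁹)^(1/4).

T ≈ 271 K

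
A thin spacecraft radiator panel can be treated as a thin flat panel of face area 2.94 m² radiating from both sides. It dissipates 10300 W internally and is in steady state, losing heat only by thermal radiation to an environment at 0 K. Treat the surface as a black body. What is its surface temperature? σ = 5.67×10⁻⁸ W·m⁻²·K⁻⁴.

Steady state: internal power = radiated power, P = εσA T⁴.
Radiating area A = 2·2.94 = 5.880 m².
T⁴ = P/(εσA) = 10300/(1.0·5.67×10⁻⁸·5.880) = 3.089×10¹⁰ K⁴.
T = (3.089×10¹⁰)^(1/4).

T ≈ 419 K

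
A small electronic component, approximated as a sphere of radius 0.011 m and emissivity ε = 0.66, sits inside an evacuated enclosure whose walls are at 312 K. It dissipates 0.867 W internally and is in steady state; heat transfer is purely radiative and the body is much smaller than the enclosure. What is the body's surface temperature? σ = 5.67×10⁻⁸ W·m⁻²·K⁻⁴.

For a small grey body in a large enclosure, net radiated power = εσA(T⁴ − T_w⁴).
Steady state: P = εσA(T⁴ − T_w⁴) with A = 4πr² = 0.001521 m².
T⁴ = P/(εσA) + T_w⁴ = 0.867/(0.66·5.67×10⁻⁸·0.001521) + (312)⁴
    = 1.524×10¹⁰ + 9.476×10⁹ = 2.471×10¹⁰ K⁴.

T ≈ 396 K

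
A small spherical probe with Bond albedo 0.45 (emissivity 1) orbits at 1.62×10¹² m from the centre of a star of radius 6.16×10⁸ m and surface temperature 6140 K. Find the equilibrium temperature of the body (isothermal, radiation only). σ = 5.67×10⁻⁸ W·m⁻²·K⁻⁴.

T ≈ 72.9 K

The star's surface emits σT_*⁴; at distance d the flux is S = σT_*⁴(R_*/d)².
S = 5.67×10⁻⁸·(6140)⁴·(6.16×10⁸/1.62×10¹²)² = 11.65 W/m².
For an isothermal sphere T⁴ = (1−a)S/(4σ) = 2.826×10⁷ K⁴.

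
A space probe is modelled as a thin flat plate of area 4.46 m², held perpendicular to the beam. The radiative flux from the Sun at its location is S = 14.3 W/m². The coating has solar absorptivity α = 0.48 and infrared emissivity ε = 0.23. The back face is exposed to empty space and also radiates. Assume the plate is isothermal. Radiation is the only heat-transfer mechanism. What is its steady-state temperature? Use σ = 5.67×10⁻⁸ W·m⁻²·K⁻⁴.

At equilibrium, absorbed power = emitted power.
Absorbing cross-section = A = 4.460 m²; emitting surface = 2A = 8.920 m² (ratio 2).
αS·A_cross = εσ·A_surf·T⁴  ⇒  T⁴ = αS/(ε·2σ).
T⁴ = 0.480·14.3/(0.23·2·5.67×10⁻⁸) = 2.632×10⁸ K⁴.
T = (2.632×10⁸)^(1/4).

T ≈ 127 K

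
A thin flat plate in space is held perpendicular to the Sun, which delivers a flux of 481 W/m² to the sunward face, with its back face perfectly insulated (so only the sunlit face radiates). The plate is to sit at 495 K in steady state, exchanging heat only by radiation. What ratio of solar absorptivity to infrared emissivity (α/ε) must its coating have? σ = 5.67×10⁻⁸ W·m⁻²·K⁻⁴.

Balance: αS·A = εσ·1A·T⁴ ⇒ α/ε = σT⁴/S.
α/ε = 5.67×10⁻⁸·(495)⁴/481 = 5.67×10⁻⁸·6.004×10¹⁰/481.

α/ε ≈ 7.08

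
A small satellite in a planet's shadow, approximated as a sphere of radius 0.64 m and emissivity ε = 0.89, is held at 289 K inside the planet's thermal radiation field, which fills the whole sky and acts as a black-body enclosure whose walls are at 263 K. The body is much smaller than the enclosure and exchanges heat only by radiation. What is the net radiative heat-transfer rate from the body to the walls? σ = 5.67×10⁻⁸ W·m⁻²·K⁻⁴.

P_net ≈ 569 W

For a small grey body in a large enclosure: P_net = εσA(T_body⁴ − T_wall⁴).
A = 4πr² = 5.147 m²; T_body⁴ − T_wall⁴ = 6.976×10⁹ − 4.784×10⁹ = 2.191×10⁹ K⁴.
|P_net| = 0.89·5.67×10⁻⁸·5.147·2.191×10⁹.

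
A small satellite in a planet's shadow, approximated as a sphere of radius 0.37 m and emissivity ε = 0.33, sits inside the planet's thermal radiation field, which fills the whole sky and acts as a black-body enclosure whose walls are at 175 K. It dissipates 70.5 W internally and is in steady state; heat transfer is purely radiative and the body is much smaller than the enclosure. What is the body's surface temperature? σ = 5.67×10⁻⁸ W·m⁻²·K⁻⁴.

T ≈ 236 K

For a small grey body in a large enclosure, net radiated power = εσA(T⁴ − T_w⁴).
Steady state: P = εσA(T⁴ − T_w⁴) with A = 4πr² = 1.720 m².
T⁴ = P/(εσA) + T_w⁴ = 70.5/(0.33·5.67×10⁻⁸·1.720) + (175)⁴
    = 2.190×10⁹ + 9.379×10⁸ = 3.128×10⁹ K⁴.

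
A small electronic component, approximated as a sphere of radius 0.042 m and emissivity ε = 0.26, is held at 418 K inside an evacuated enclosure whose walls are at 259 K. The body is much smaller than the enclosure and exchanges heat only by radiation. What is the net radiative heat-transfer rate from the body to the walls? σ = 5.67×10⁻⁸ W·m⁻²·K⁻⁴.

P_net ≈ 8.51 W

For a small grey body in a large enclosure: P_net = εσA(T_body⁴ − T_wall⁴).
A = 4πr² = 0.02217 m²; T_body⁴ − T_wall⁴ = 3.053×10¹⁰ − 4.500×10⁹ = 2.603×10¹⁰ K⁴.
|P_net| = 0.26·5.67×10⁻⁸·0.02217·2.603×10¹⁰.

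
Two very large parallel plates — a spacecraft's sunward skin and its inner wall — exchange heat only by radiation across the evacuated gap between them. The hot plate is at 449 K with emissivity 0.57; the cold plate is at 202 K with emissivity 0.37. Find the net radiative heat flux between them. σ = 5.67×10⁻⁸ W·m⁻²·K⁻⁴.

For two infinite grey parallel plates, q = σ(T₁⁴ − T₂⁴)/(1/ε₁ + 1/ε₂ − 1).
T₁⁴ − T₂⁴ = 4.064×10¹⁰ − 1.665×10⁹ = 3.898×10¹⁰ K⁴.
1/ε₁ + 1/ε₂ − 1 = 1.754 + 2.703 − 1 = 3.457.
q = 5.67×10⁻⁸ × 3.898×10¹⁰ / 3.457.

q ≈ 639 W/m²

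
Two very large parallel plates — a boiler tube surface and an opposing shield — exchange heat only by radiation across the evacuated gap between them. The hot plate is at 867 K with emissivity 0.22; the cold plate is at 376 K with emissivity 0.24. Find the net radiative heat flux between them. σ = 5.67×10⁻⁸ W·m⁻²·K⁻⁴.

For two infinite grey parallel plates, q = σ(T₁⁴ − T₂⁴)/(1/ε₁ + 1/ε₂ − 1).
T₁⁴ − T₂⁴ = 5.650×10¹¹ − 1.999×10¹⁰ = 5.450×10¹¹ K⁴.
1/ε₁ + 1/ε₂ − 1 = 4.545 + 4.167 − 1 = 7.712.
q = 5.67×10⁻⁸ × 5.450×10¹¹ / 7.712.

q ≈ 4010 W/m²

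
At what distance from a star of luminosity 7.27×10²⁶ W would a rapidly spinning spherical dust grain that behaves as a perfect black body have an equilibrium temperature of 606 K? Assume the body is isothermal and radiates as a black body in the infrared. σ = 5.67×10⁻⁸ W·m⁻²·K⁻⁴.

d ≈ 4.35×10¹⁰ m

For an isothermal black-emitting sphere, (1−a)S·πr² = σ·4πr²·T⁴ ⇒ S = 4σT⁴/(1−a).
S = 4·5.67×10⁻⁸·(606)⁴/1.00 = 30590 W/m².
Flux falls as S = L/(4πd²), so d = √(L/(4πS)) = √(7.27×10²⁶/(4π·30590)).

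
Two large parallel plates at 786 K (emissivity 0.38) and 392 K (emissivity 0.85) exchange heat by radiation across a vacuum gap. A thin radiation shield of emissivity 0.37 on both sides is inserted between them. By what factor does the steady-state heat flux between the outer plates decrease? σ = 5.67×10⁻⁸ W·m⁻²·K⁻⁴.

Without shield: q₀ = σΔ(T⁴)/(1/ε₁+1/ε₂−1) with denominator 2.808.
With shield the two gaps are in series; the resistances add: (1/ε₁+1/ε_s−1)+(1/ε_s+1/ε₂−1) = 4.334+2.879 = 7.213.
Heat-flux ratio q₀/q = 7.213/2.808.

factor ≈ 2.57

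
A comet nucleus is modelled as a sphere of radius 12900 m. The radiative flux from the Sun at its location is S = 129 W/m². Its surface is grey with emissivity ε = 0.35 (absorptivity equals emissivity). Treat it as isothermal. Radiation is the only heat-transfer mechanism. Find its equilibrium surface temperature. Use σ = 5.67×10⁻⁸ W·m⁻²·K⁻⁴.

T ≈ 154 K

At equilibrium, absorbed power = emitted power.
Absorbing cross-section = πr² = 5.228×10⁸ m²; emitting surface = 4πr² = 2.091×10⁹ m² (ratio 4).
εS·A_cross = εσ·A_surf·T⁴  ⇒  T⁴ = S/(4σ)   (ε cancels).
T⁴ = 129/(4·5.67×10⁻⁸) = 5.688×10⁸ K⁴.
T = (5.688×10⁸)^(1/4).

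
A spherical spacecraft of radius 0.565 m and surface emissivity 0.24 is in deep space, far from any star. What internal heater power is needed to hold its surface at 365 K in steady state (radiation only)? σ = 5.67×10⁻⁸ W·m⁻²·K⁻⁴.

P ≈ 969 W

P = εσ·4πr²·T⁴.
4πr² = 4.011 m²; T⁴ = 1.775×10¹⁰ K⁴.
P = 0.24·5.67×10⁻⁸·4.011·1.775×10¹⁰.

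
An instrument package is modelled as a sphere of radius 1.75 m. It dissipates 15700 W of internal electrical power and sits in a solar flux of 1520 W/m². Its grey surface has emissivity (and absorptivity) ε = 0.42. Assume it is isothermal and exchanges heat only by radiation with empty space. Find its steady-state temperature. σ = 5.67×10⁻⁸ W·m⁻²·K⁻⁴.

At steady state, absorbed solar power + internal power = radiated power.
Absorbed: α·S·A_cross = 0.42·1520·9.621 = 6142 W (cross-section πr²).
Total input = 6142 + 15700 = 21840 W.
Radiated: εσ·A_surf·T⁴ with A_surf = 4πr² = 38.48 m².
T⁴ = 21840/(0.42·5.67×10⁻⁸·38.48) = 2.383×10¹⁰ K⁴.

T ≈ 393 K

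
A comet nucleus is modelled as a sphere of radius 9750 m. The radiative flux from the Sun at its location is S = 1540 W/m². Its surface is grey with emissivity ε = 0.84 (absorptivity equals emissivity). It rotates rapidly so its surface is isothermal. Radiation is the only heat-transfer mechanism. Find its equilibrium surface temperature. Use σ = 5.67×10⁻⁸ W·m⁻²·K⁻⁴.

At equilibrium, absorbed power = emitted power.
Absorbing cross-section = πr² = 2.986×10⁸ m²; emitting surface = 4πr² = 1.195×10⁹ m² (ratio 4).
εS·A_cross = εσ·A_surf·T⁴  ⇒  T⁴ = S/(4σ)   (ε cancels).
T⁴ = 1540/(4·5.67×10⁻⁸) = 6.790×10⁹ K⁴.
T = (6.790×10⁹)^(1/4).

T ≈ 287 K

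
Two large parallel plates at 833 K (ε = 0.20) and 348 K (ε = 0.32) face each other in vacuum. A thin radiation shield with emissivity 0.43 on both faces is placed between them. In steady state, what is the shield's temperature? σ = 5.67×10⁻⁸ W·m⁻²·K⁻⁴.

In steady state the net flux on the hot side equals that on the cold side.
σ(T₁⁴−T_s⁴)/D₁ = σ(T_s⁴−T₂⁴)/D₂, with D₁ = 1/ε₁+1/ε_s−1 = 6.326, D₂ = 1/ε_s+1/ε₂−1 = 4.451.
Solve for T_s⁴: T_s⁴ = (D₂·T₁⁴ + D₁·T₂⁴)/(D₁+D₂) = 2.075×10¹¹ K⁴.

T_s ≈ 675 K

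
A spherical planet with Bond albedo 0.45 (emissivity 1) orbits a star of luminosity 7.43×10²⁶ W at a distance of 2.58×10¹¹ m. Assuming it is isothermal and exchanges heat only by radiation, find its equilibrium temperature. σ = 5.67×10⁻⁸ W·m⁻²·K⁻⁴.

T ≈ 215 K

First find the stellar flux at distance d: S = L/(4πd²) = 7.43×10²⁶/(4π·(2.58×10¹¹)²) = 888.3 W/m².
For an isothermal sphere, absorbed (1−a)S·πr² = emitted σ·4πr²·T⁴, so T⁴ = (1−a)S/(4σ).
T⁴ = 0.550·888.3/(4·5.67×10⁻⁸) = 2.154×10⁹ K⁴.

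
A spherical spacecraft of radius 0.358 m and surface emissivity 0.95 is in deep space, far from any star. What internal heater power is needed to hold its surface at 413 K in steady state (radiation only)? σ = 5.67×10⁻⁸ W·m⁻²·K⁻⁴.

P ≈ 2520 W

P = εσ·4πr²·T⁴.
4πr² = 1.611 m²; T⁴ = 2.909×10¹⁰ K⁴.
P = 0.95·5.67×10⁻⁸·1.611·2.909×10¹⁰.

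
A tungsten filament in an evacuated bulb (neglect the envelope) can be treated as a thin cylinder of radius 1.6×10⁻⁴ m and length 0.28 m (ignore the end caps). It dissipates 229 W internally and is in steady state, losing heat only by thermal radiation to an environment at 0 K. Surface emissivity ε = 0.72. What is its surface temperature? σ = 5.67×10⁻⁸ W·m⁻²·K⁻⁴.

Steady state: internal power = radiated power, P = εσA T⁴.
Radiating area A = 2πrL = 2.815×10⁻⁴ m².
T⁴ = P/(εσA) = 229/(0.72·5.67×10⁻⁸·2.815×10⁻⁴) = 1.993×10¹³ K⁴.
T = (1.993×10¹³)^(1/4).

T ≈ 2110 K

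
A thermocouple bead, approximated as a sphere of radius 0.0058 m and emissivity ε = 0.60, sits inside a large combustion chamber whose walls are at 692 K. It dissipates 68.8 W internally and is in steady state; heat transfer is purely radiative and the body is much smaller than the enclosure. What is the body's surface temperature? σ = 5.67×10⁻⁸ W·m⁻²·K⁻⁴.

T ≈ 1500 K

For a small grey body in a large enclosure, net radiated power = εσA(T⁴ − T_w⁴).
Steady state: P = εσA(T⁴ − T_w⁴) with A = 4πr² = 4.227×10⁻⁴ m².
T⁴ = P/(εσA) + T_w⁴ = 68.8/(0.60·5.67×10⁻⁸·4.227×10⁻⁴) + (692)⁴
    = 4.784×10¹² + 2.293×10¹¹ = 5.013×10¹² K⁴.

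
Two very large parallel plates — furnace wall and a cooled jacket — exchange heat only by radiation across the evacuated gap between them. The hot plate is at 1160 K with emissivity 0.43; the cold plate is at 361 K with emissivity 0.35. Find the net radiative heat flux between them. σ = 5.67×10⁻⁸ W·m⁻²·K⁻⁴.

q ≈ 24300 W/m²

For two infinite grey parallel plates, q = σ(T₁⁴ − T₂⁴)/(1/ε₁ + 1/ε₂ − 1).
T₁⁴ − T₂⁴ = 1.811×10¹² − 1.698×10¹⁰ = 1.794×10¹² K⁴.
1/ε₁ + 1/ε₂ − 1 = 2.326 + 2.857 − 1 = 4.183.
q = 5.67×10⁻⁸ × 1.794×10¹² / 4.183.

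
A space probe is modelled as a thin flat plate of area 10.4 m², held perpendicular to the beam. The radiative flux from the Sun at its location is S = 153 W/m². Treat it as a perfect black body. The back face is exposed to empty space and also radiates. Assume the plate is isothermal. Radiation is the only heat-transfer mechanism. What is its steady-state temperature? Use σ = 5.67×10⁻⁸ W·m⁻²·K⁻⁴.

At equilibrium, absorbed power = emitted power.
Absorbing cross-section = A = 10.40 m²; emitting surface = 2A = 20.80 m² (ratio 2).
S·A_cross = εσ·A_surf·T⁴  ⇒  T⁴ = S/(2σ).
T⁴ = 1.00·153/(2·5.67×10⁻⁸) = 1.349×10⁹ K⁴.
T = (1.349×10⁹)^(1/4).

T ≈ 192 K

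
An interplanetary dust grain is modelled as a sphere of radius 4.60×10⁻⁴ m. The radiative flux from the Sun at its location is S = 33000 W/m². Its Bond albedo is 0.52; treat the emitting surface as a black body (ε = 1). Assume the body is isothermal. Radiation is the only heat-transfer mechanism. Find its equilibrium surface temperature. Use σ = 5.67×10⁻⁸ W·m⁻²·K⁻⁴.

At equilibrium, absorbed power = emitted power.
Absorbing cross-section = πr² = 6.648×10⁻⁷ m²; emitting surface = 4πr² = 2.659×10⁻⁶ m² (ratio 4).
(1−a)S·A_cross = εσ·A_surf·T⁴  ⇒  T⁴ = (1−a)S/(4σ).
T⁴ = 0.480·33000/(4·5.67×10⁻⁸) = 6.984×10¹⁰ K⁴.
T = (6.984×10¹⁰)^(1/4).

T ≈ 514 K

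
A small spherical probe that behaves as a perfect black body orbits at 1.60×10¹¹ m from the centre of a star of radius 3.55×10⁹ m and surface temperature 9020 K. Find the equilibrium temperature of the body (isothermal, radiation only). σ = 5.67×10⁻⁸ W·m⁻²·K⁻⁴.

The star's surface emits σT_*⁴; at distance d the flux is S = σT_*⁴(R_*/d)².
S = 5.67×10⁻⁸·(9020)⁴·(3.55×10⁹/1.60×10¹¹)² = 1.848×10⁵ W/m².
For an isothermal sphere T⁴ = (1−a)S/(4σ) = 8.147×10¹¹ K⁴.

T ≈ 950 K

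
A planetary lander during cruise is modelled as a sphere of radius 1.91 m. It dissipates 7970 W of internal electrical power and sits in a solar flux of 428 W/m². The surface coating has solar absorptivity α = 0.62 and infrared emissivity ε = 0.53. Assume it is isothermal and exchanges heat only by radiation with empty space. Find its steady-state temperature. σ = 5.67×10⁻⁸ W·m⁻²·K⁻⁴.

At steady state, absorbed solar power + internal power = radiated power.
Absorbed: α·S·A_cross = 0.62·428·11.46 = 3041 W (cross-section πr²).
Total input = 3041 + 7970 = 11010 W.
Radiated: εσ·A_surf·T⁴ with A_surf = 4πr² = 45.84 m².
T⁴ = 11010/(0.53·5.67×10⁻⁸·45.84) = 7.993×10⁹ K⁴.

T ≈ 299 K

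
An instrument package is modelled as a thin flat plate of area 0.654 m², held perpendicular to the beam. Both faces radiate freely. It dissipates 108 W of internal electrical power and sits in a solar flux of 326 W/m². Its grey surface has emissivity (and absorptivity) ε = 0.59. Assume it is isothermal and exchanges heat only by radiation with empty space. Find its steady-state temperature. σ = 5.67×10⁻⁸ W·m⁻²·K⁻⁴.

At steady state, absorbed solar power + internal power = radiated power.
Absorbed: α·S·A_cross = 0.59·326·0.6540 = 125.8 W (cross-section A).
Total input = 125.8 + 108 = 233.8 W.
Radiated: εσ·A_surf·T⁴ with A_surf = 2A = 1.308 m².
T⁴ = 233.8/(0.59·5.67×10⁻⁸·1.308) = 5.343×10⁹ K⁴.

T ≈ 270 K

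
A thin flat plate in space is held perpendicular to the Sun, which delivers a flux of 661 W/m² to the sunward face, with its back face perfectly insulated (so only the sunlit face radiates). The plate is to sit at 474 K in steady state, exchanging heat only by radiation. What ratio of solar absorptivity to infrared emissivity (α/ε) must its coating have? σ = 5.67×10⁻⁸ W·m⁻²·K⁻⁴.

α/ε ≈ 4.33

Balance: αS·A = εσ·1A·T⁴ ⇒ α/ε = σT⁴/S.
α/ε = 5.67×10⁻⁸·(474)⁴/661 = 5.67×10⁻⁸·5.048×10¹⁰/661.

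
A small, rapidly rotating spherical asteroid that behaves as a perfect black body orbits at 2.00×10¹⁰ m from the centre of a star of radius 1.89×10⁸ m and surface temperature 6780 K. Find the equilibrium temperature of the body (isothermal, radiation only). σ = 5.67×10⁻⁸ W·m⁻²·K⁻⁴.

The star's surface emits σT_*⁴; at distance d the flux is S = σT_*⁴(R_*/d)².
S = 5.67×10⁻⁸·(6780)⁴·(1.89×10⁸/2.00×10¹⁰)² = 10700 W/m².
For an isothermal sphere T⁴ = (1−a)S/(4σ) = 4.718×10¹⁰ K⁴.

T ≈ 466 K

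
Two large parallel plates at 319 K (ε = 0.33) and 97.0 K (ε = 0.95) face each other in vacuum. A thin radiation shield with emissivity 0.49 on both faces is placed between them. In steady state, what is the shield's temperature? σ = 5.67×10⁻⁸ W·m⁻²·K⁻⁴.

In steady state the net flux on the hot side equals that on the cold side.
σ(T₁⁴−T_s⁴)/D₁ = σ(T_s⁴−T₂⁴)/D₂, with D₁ = 1/ε₁+1/ε_s−1 = 4.071, D₂ = 1/ε_s+1/ε₂−1 = 2.093.
Solve for T_s⁴: T_s⁴ = (D₂·T₁⁴ + D₁·T₂⁴)/(D₁+D₂) = 3.575×10⁹ K⁴.

T_s ≈ 245 K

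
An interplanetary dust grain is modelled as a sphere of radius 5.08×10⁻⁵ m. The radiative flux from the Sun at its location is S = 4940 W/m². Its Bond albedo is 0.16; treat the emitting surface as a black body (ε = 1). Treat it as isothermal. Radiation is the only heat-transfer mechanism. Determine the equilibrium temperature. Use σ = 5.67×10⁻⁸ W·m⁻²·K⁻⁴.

T ≈ 368 K

At equilibrium, absorbed power = emitted power.
Absorbing cross-section = πr² = 8.107×10⁻⁹ m²; emitting surface = 4πr² = 3.243×10⁻⁸ m² (ratio 4).
(1−a)S·A_cross = εσ·A_surf·T⁴  ⇒  T⁴ = (1−a)S/(4σ).
T⁴ = 0.840·4940/(4·5.67×10⁻⁸) = 1.830×10¹⁰ K⁴.
T = (1.830×10¹⁰)^(1/4).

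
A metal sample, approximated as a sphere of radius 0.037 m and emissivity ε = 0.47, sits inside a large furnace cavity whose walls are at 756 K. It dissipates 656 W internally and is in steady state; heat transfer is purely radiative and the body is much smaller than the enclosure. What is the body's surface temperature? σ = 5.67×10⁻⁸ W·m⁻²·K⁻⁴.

T ≈ 1150 K

For a small grey body in a large enclosure, net radiated power = εσA(T⁴ − T_w⁴).
Steady state: P = εσA(T⁴ − T_w⁴) with A = 4πr² = 0.01720 m².
T⁴ = P/(εσA) + T_w⁴ = 656/(0.47·5.67×10⁻⁸·0.01720) + (756)⁴
    = 1.431×10¹² + 3.267×10¹¹ = 1.758×10¹² K⁴.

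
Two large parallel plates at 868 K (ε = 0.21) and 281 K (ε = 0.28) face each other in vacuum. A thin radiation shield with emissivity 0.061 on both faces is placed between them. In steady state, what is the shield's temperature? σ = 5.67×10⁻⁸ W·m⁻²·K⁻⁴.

T_s ≈ 726 K

In steady state the net flux on the hot side equals that on the cold side.
σ(T₁⁴−T_s⁴)/D₁ = σ(T_s⁴−T₂⁴)/D₂, with D₁ = 1/ε₁+1/ε_s−1 = 20.16, D₂ = 1/ε_s+1/ε₂−1 = 18.96.
Solve for T_s⁴: T_s⁴ = (D₂·T₁⁴ + D₁·T₂⁴)/(D₁+D₂) = 2.784×10¹¹ K⁴.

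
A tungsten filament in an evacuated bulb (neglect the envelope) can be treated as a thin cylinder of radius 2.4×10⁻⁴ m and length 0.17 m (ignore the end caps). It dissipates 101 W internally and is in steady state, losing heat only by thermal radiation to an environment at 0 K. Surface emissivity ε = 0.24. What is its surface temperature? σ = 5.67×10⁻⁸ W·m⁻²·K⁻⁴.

T ≈ 2320 K

Steady state: internal power = radiated power, P = εσA T⁴.
Radiating area A = 2πrL = 2.564×10⁻⁴ m².
T⁴ = P/(εσA) = 101/(0.24·5.67×10⁻⁸·2.564×10⁻⁴) = 2.895×10¹³ K⁴.
T = (2.895×10¹³)^(1/4).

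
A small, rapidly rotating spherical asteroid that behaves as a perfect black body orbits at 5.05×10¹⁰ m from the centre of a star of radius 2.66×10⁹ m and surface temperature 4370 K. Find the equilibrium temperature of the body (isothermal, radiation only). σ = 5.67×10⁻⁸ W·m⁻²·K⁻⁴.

The star's surface emits σT_*⁴; at distance d the flux is S = σT_*⁴(R_*/d)².
S = 5.67×10⁻⁸·(4370)⁴·(2.66×10⁹/5.05×10¹⁰)² = 57370 W/m².
For an isothermal sphere T⁴ = (1−a)S/(4σ) = 2.530×10¹¹ K⁴.

T ≈ 709 K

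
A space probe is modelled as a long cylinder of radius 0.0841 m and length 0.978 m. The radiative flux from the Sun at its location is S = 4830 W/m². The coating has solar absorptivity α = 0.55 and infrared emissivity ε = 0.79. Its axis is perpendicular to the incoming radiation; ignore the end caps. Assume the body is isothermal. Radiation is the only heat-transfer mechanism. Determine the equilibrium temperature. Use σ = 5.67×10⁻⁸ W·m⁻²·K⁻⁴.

T ≈ 371 K

At equilibrium, absorbed power = emitted power.
Absorbing cross-section = 2rL = 0.1645 m²; emitting surface = 2πrL = 0.5168 m² (ratio π).
αS·A_cross = εσ·A_surf·T⁴  ⇒  T⁴ = αS/(ε·πσ).
T⁴ = 0.550·4830/(0.79·π·5.67×10⁻⁸) = 1.888×10¹⁰ K⁴.
T = (1.888×10¹⁰)^(1/4).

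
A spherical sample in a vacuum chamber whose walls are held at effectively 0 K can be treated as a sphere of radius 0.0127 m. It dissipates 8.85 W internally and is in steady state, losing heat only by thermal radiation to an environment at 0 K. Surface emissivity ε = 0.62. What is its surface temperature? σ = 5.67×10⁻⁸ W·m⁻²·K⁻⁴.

T ≈ 594 K

Steady state: internal power = radiated power, P = εσA T⁴.
Radiating area A = 4πr² = 0.002027 m².
T⁴ = P/(εσA) = 8.85/(0.62·5.67×10⁻⁸·0.002027) = 1.242×10¹¹ K⁴.
T = (1.242×10¹¹)^(1/4).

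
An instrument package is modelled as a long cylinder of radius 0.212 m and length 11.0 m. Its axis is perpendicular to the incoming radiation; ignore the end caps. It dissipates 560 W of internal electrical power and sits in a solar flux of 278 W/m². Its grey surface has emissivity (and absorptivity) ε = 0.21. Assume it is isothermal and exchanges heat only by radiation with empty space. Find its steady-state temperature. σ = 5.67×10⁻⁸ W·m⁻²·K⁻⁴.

T ≈ 263 K

At steady state, absorbed solar power + internal power = radiated power.
Absorbed: α·S·A_cross = 0.21·278·4.664 = 272.3 W (cross-section 2rL).
Total input = 272.3 + 560 = 832.3 W.
Radiated: εσ·A_surf·T⁴ with A_surf = 2πrL = 14.65 m².
T⁴ = 832.3/(0.21·5.67×10⁻⁸·14.65) = 4.770×10⁹ K⁴.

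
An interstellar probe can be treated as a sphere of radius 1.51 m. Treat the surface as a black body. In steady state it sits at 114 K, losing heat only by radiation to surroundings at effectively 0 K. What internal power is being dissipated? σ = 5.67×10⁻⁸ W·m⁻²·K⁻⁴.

P ≈ 274 W

Steady state: P = εσA T⁴.
A = 4πr² = 28.65 m²; T⁴ = (114)⁴ = 1.689×10⁸ K⁴.
P = 1.0 × 5.67×10⁻⁸ × 28.65 × 1.689×10⁸.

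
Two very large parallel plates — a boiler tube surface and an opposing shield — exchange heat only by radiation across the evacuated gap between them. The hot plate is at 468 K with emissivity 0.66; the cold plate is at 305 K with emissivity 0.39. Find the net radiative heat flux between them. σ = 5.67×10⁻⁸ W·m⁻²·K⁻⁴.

For two infinite grey parallel plates, q = σ(T₁⁴ − T₂⁴)/(1/ε₁ + 1/ε₂ − 1).
T₁⁴ − T₂⁴ = 4.797×10¹⁰ − 8.654×10⁹ = 3.932×10¹⁰ K⁴.
1/ε₁ + 1/ε₂ − 1 = 1.515 + 2.564 − 1 = 3.079.
q = 5.67×10⁻⁸ × 3.932×10¹⁰ / 3.079.

q ≈ 724 W/m²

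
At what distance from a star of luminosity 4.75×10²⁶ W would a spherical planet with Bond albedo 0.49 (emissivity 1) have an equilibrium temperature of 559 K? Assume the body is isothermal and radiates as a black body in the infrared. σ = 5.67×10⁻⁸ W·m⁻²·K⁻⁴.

For an isothermal black-emitting sphere, (1−a)S·πr² = σ·4πr²·T⁴ ⇒ S = 4σT⁴/(1−a).
S = 4·5.67×10⁻⁸·(559)⁴/0.510 = 43420 W/m².
Flux falls as S = L/(4πd²), so d = √(L/(4πS)) = √(4.75×10²⁶/(4π·43420)).

d ≈ 2.95×10¹⁰ m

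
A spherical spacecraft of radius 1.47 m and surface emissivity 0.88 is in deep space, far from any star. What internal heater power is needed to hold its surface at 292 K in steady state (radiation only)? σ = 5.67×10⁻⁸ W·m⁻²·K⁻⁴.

P ≈ 9850 W

P = εσ·4πr²·T⁴.
4πr² = 27.15 m²; T⁴ = 7.270×10⁹ K⁴.
P = 0.88·5.67×10⁻⁸·27.15·7.270×10⁹.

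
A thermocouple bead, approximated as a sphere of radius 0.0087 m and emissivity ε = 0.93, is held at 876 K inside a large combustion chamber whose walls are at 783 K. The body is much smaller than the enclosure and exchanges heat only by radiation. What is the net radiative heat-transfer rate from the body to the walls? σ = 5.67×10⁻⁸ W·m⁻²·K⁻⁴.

For a small grey body in a large enclosure: P_net = εσA(T_body⁴ − T_wall⁴).
A = 4πr² = 9.511×10⁻⁴ m²; T_body⁴ − T_wall⁴ = 5.889×10¹¹ − 3.759×10¹¹ = 2.130×10¹¹ K⁴.
|P_net| = 0.93·5.67×10⁻⁸·9.511×10⁻⁴·2.130×10¹¹.

P_net ≈ 10.7 W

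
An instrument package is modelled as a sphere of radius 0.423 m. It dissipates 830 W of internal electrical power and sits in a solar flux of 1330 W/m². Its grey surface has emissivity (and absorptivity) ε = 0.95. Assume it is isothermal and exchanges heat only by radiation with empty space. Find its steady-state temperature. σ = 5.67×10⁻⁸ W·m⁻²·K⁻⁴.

At steady state, absorbed solar power + internal power = radiated power.
Absorbed: α·S·A_cross = 0.95·1330·0.5621 = 710.2 W (cross-section πr²).
Total input = 710.2 + 830 = 1540 W.
Radiated: εσ·A_surf·T⁴ with A_surf = 4πr² = 2.248 m².
T⁴ = 1540/(0.95·5.67×10⁻⁸·2.248) = 1.272×10¹⁰ K⁴.

T ≈ 336 K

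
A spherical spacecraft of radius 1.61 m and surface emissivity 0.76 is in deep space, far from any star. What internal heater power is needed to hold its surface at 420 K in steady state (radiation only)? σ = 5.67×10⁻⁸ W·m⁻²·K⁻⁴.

P ≈ 43700 W

P = εσ·4πr²·T⁴.
4πr² = 32.57 m²; T⁴ = 3.112×10¹⁰ K⁴.
P = 0.76·5.67×10⁻⁸·32.57·3.112×10¹⁰.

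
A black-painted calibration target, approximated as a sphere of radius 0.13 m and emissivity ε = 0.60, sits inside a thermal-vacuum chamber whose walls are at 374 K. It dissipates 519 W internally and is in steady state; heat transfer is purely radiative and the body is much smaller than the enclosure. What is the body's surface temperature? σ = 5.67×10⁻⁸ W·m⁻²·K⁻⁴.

T ≈ 550 K

For a small grey body in a large enclosure, net radiated power = εσA(T⁴ − T_w⁴).
Steady state: P = εσA(T⁴ − T_w⁴) with A = 4πr² = 0.2124 m².
T⁴ = P/(εσA) + T_w⁴ = 519/(0.60·5.67×10⁻⁸·0.2124) + (374)⁴
    = 7.184×10¹⁰ + 1.957×10¹⁰ = 9.140×10¹⁰ K⁴.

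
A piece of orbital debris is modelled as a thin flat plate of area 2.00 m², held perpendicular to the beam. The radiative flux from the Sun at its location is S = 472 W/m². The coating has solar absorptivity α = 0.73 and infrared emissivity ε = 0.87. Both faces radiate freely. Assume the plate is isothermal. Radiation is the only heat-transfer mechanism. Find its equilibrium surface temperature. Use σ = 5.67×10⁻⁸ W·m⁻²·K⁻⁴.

T ≈ 243 K

At equilibrium, absorbed power = emitted power.
Absorbing cross-section = A = 2.000 m²; emitting surface = 2A = 4.000 m² (ratio 2).
αS·A_cross = εσ·A_surf·T⁴  ⇒  T⁴ = αS/(ε·2σ).
T⁴ = 0.730·472/(0.87·2·5.67×10⁻⁸) = 3.492×10⁹ K⁴.
T = (3.492×10⁹)^(1/4).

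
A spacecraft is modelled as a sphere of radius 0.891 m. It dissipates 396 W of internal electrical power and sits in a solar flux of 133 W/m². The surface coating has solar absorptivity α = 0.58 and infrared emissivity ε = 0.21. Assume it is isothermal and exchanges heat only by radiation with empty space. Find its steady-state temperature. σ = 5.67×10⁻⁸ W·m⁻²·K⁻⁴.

T ≈ 265 K

At steady state, absorbed solar power + internal power = radiated power.
Absorbed: α·S·A_cross = 0.58·133·2.494 = 192.4 W (cross-section πr²).
Total input = 192.4 + 396 = 588.4 W.
Radiated: εσ·A_surf·T⁴ with A_surf = 4πr² = 9.976 m².
T⁴ = 588.4/(0.21·5.67×10⁻⁸·9.976) = 4.953×10⁹ K⁴.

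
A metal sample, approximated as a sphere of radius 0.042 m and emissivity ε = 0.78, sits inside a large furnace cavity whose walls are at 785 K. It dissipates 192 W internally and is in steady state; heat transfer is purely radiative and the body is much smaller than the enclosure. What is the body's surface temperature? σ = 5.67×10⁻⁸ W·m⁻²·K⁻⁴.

For a small grey body in a large enclosure, net radiated power = εσA(T⁴ − T_w⁴).
Steady state: P = εσA(T⁴ − T_w⁴) with A = 4πr² = 0.02217 m².
T⁴ = P/(εσA) + T_w⁴ = 192/(0.78·5.67×10⁻⁸·0.02217) + (785)⁴
    = 1.958×10¹¹ + 3.797×10¹¹ = 5.756×10¹¹ K⁴.

T ≈ 871 K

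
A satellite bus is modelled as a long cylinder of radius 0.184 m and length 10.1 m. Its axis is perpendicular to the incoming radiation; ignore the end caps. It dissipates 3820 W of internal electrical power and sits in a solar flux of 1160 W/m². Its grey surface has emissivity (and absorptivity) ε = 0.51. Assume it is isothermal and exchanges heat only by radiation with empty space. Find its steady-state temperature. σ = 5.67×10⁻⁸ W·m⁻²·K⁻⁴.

At steady state, absorbed solar power + internal power = radiated power.
Absorbed: α·S·A_cross = 0.51·1160·3.717 = 2199 W (cross-section 2rL).
Total input = 2199 + 3820 = 6019 W.
Radiated: εσ·A_surf·T⁴ with A_surf = 2πrL = 11.68 m².
T⁴ = 6019/(0.51·5.67×10⁻⁸·11.68) = 1.783×10¹⁰ K⁴.

T ≈ 365 K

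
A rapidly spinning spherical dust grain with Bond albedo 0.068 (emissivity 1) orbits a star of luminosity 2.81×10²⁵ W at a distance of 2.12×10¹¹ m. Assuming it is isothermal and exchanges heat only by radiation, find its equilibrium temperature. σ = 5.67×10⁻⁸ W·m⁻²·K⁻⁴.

T ≈ 120 K

First find the stellar flux at distance d: S = L/(4πd²) = 2.81×10²⁵/(4π·(2.12×10¹¹)²) = 49.75 W/m².
For an isothermal sphere, absorbed (1−a)S·πr² = emitted σ·4πr²·T⁴, so T⁴ = (1−a)S/(4σ).
T⁴ = 0.932·49.75/(4·5.67×10⁻⁸) = 2.045×10⁸ K⁴.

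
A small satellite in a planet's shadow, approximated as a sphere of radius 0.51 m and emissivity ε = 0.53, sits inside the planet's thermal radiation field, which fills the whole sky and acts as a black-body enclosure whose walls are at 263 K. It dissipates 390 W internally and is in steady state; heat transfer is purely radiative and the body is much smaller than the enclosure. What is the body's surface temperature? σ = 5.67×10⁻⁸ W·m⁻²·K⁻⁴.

T ≈ 306 K

For a small grey body in a large enclosure, net radiated power = εσA(T⁴ − T_w⁴).
Steady state: P = εσA(T⁴ − T_w⁴) with A = 4πr² = 3.269 m².
T⁴ = P/(εσA) + T_w⁴ = 390/(0.53·5.67×10⁻⁸·3.269) + (263)⁴
    = 3.971×10⁹ + 4.784×10⁹ = 8.755×10⁹ K⁴.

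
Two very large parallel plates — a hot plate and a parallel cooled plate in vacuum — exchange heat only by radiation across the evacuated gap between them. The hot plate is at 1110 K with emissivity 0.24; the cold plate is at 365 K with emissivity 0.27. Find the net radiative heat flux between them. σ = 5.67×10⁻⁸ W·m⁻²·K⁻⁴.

For two infinite grey parallel plates, q = σ(T₁⁴ − T₂⁴)/(1/ε₁ + 1/ε₂ − 1).
T₁⁴ − T₂⁴ = 1.518×10¹² − 1.775×10¹⁰ = 1.500×10¹² K⁴.
1/ε₁ + 1/ε₂ − 1 = 4.167 + 3.704 − 1 = 6.870.
q = 5.67×10⁻⁸ × 1.500×10¹² / 6.870.

q ≈ 12400 W/m²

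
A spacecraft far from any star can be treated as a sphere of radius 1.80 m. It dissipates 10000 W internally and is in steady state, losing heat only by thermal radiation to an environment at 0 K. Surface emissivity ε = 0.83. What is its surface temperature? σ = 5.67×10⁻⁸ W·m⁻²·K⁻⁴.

Steady state: internal power = radiated power, P = εσA T⁴.
Radiating area A = 4πr² = 40.72 m².
T⁴ = P/(εσA) = 10000/(0.83·5.67×10⁻⁸·40.72) = 5.219×10⁹ K⁴.
T = (5.219×10⁹)^(1/4).

T ≈ 269 K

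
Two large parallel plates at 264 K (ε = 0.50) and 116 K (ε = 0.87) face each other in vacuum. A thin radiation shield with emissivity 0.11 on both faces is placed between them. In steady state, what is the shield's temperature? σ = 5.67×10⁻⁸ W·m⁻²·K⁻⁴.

T_s ≈ 222 K

In steady state the net flux on the hot side equals that on the cold side.
σ(T₁⁴−T_s⁴)/D₁ = σ(T_s⁴−T₂⁴)/D₂, with D₁ = 1/ε₁+1/ε_s−1 = 10.09, D₂ = 1/ε_s+1/ε₂−1 = 9.240.
Solve for T_s⁴: T_s⁴ = (D₂·T₁⁴ + D₁·T₂⁴)/(D₁+D₂) = 2.416×10⁹ K⁴.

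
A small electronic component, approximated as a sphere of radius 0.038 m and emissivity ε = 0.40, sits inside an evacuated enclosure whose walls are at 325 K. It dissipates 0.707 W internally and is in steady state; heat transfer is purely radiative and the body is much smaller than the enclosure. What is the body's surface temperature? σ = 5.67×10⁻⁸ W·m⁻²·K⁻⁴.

T ≈ 337 K

For a small grey body in a large enclosure, net radiated power = εσA(T⁴ − T_w⁴).
Steady state: P = εσA(T⁴ − T_w⁴) with A = 4πr² = 0.01815 m².
T⁴ = P/(εσA) + T_w⁴ = 0.707/(0.40·5.67×10⁻⁸·0.01815) + (325)⁴
    = 1.718×10⁹ + 1.116×10¹⁰ = 1.287×10¹⁰ K⁴.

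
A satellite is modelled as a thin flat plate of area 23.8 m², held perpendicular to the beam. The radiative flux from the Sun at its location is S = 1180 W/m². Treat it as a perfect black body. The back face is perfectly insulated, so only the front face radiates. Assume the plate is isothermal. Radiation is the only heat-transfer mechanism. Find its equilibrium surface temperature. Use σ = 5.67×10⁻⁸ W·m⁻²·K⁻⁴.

T ≈ 380 K

At equilibrium, absorbed power = emitted power.
Absorbing cross-section = A = 23.80 m²; emitting surface = A = 23.80 m² (ratio 1).
S·A_cross = εσ·A_surf·T⁴  ⇒  T⁴ = S/(1σ).
T⁴ = 1.00·1180/(1·5.67×10⁻⁸) = 2.081×10¹⁰ K⁴.
T = (2.081×10¹⁰)^(1/4).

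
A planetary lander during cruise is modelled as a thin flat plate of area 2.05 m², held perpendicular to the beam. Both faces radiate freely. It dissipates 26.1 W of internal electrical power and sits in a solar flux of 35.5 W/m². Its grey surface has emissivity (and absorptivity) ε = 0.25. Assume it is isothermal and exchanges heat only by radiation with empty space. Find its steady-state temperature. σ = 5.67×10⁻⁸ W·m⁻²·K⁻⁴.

T ≈ 166 K

At steady state, absorbed solar power + internal power = radiated power.
Absorbed: α·S·A_cross = 0.25·35.5·2.050 = 18.19 W (cross-section A).
Total input = 18.19 + 26.1 = 44.29 W.
Radiated: εσ·A_surf·T⁴ with A_surf = 2A = 4.100 m².
T⁴ = 44.29/(0.25·5.67×10⁻⁸·4.100) = 7.621×10⁸ K⁴.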